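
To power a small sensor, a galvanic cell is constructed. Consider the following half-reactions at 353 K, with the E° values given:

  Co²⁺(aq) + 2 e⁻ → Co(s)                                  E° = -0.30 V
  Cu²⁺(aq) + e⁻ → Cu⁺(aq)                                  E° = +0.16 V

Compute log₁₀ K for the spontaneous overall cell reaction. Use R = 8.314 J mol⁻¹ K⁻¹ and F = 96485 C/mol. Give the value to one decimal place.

13.1

Cathode: Cu²⁺/Cu⁺; anode: Co²⁺/Co. E°cell = (+0.16) − (-0.30) = +0.46 V, with n = 2.
ΔG° = −nFE° = −RT ln K, so ln K = nFE°/(RT) = (2)(96485)(+0.46) / ((8.314)(353)) = 30.246.
log₁₀ K = 30.246 / ln 10 = 13.1.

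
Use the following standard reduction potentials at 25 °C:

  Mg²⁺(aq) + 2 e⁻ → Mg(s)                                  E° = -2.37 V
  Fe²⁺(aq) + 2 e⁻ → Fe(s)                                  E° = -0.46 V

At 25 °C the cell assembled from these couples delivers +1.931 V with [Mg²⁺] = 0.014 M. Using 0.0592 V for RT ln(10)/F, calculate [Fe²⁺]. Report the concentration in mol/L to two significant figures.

Fe²⁺/Fe is the cathode, Mg²⁺/Mg the anode: E°cell = +1.91 V, n = 2.
Overall reaction: Fe²⁺(aq) + Mg(s) → Fe(s) + Mg²⁺(aq); Q = [Mg²⁺]^1/[Fe²⁺]^1.
From E = E° − (0.0592/n) log Q: log Q = (E° − E)·n/0.0592 = (+1.91 − (+1.931))·2/0.0592 = -0.7095.
So 1·log[Fe²⁺] = 1·log(0.014) − log Q = -1.8539 − (-0.7095) = -1.1444; [Fe²⁺] = 10^(-1.1444) ≈ 0.072 M.

0.072 M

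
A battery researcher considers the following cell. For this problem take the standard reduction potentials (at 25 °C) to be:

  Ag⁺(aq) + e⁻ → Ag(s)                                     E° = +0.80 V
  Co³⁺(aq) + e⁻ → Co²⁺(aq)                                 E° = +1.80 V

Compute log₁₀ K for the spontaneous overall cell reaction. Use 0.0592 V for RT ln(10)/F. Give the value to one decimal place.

16.9

Cathode: Co³⁺/Co²⁺; anode: Ag⁺/Ag. E°cell = +1.00 V, n = 1.
log K = nE°cell / 0.0592 = (1)(+1.00) / 0.0592 = 16.9.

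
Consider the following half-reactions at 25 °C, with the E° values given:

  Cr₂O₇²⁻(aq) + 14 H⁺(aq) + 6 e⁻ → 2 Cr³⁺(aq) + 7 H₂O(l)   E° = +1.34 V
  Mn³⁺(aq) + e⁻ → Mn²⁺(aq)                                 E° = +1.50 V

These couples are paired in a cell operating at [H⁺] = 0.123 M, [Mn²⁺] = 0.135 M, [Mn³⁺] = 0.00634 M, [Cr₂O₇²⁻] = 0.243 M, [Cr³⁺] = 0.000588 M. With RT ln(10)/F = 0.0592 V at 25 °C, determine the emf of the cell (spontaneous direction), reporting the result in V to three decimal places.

+0.149 V

Mn³⁺/Mn²⁺ is the cathode (higher E°), Cr₂O₇²⁻/Cr³⁺ the anode: E°cell = +1.50 − (+1.34) = +0.16 V, n = 6.
Overall: 6 Mn³⁺(aq) + 2 Cr³⁺(aq) + 7 H₂O(l) → 6 Mn²⁺(aq) + Cr₂O₇²⁻(aq) + 14 H⁺(aq)
Q = [Mn²⁺]^6·[Cr₂O₇²⁻]·[H⁺]^14 / ([Mn³⁺]^6·[Cr³⁺]^2); log Q = 1.075.
E = E° − (0.0592/n) log Q = +0.16 − (0.0592/6)(1.075) = +0.149 V.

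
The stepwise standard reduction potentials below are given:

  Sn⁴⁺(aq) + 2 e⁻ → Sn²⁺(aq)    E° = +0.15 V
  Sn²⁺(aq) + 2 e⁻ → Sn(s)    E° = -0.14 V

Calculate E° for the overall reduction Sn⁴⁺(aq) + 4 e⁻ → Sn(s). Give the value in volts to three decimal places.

+0.005 V

Since ΔG° = −nFE° is additive over sequential reductions, n₃E°₃ = n₁E°₁ + n₂E°₂.
E°₃ = (2×+0.15 + 2×-0.14) / 4 = (+0.020) / 4 = +0.005 V.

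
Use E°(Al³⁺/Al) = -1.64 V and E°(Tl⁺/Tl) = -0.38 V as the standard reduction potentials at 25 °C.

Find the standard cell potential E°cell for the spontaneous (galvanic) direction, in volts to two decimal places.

+1.26 V

The Tl⁺/Tl couple has the higher reduction potential, so it is the cathode; Al³⁺/Al is oxidised at the anode.
E°cell = E°(cathode) − E°(anode) = (-0.38) − (-1.64) = +1.26 V.
Since E°cell > 0, the reaction is spontaneous under standard conditions.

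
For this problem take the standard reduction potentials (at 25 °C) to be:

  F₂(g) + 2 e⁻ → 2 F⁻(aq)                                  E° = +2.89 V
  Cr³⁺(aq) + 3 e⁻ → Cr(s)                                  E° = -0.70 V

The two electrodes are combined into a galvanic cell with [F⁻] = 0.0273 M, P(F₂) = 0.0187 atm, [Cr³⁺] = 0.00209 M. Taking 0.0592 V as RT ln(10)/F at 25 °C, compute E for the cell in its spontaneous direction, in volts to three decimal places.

+3.684 V

F₂/F⁻ is the cathode (higher E°), Cr³⁺/Cr the anode: E°cell = +2.89 − (-0.70) = +3.59 V, n = 6.
Overall: 3 F₂(g) + 2 Cr(s) → 6 F⁻(aq) + 2 Cr³⁺(aq)
Q = [F⁻]^6·[Cr³⁺]^2 / (P(F₂)^3); log Q = -9.558.
E = E° − (0.0592/n) log Q = +3.59 − (0.0592/6)(-9.558) = +3.684 V.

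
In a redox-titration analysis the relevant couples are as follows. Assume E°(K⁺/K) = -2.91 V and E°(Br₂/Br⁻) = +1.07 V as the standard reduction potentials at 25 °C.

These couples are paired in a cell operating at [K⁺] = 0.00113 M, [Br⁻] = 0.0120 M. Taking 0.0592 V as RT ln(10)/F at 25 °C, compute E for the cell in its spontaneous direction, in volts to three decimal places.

Br₂/Br⁻ is the cathode (higher E°), K⁺/K the anode: E°cell = +1.07 − (-2.91) = +3.98 V, n = 2.
Overall: Br₂(l) + 2 K(s) → 2 Br⁻(aq) + 2 K⁺(aq)
Q = [Br⁻]^2·[K⁺]^2; log Q = -9.735.
E = E° − (0.0592/n) log Q = +3.98 − (0.0592/2)(-9.735) = +4.268 V.

+4.268 V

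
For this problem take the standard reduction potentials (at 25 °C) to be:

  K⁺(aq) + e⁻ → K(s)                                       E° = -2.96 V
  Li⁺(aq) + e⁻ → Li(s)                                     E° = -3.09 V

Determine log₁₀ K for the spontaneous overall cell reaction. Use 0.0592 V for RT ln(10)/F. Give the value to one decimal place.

2.2

Cathode: K⁺/K; anode: Li⁺/Li. E°cell = +0.13 V, n = 1.
log K = nE°cell / 0.0592 = (1)(+0.13) / 0.0592 = 2.2.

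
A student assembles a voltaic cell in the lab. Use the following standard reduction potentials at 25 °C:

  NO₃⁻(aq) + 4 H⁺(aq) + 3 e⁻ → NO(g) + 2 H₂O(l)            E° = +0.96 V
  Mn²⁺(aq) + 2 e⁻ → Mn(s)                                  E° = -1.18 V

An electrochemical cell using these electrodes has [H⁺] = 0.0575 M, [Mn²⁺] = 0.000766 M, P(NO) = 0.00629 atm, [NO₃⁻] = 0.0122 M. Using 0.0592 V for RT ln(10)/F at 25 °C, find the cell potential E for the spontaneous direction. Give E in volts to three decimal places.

+2.140 V

NO₃⁻/NO is the cathode (higher E°), Mn²⁺/Mn the anode: E°cell = +0.96 − (-1.18) = +2.14 V, n = 6.
Overall: 2 NO₃⁻(aq) + 8 H⁺(aq) + 3 Mn(s) → 2 NO(g) + 4 H₂O(l) + 3 Mn²⁺(aq)
Q = P(NO)^2·[Mn²⁺]^3 / ([NO₃⁻]^2·[H⁺]^8); log Q = -0.000.
E = E° − (0.0592/n) log Q = +2.14 − (0.0592/6)(-0.000) = +2.140 V.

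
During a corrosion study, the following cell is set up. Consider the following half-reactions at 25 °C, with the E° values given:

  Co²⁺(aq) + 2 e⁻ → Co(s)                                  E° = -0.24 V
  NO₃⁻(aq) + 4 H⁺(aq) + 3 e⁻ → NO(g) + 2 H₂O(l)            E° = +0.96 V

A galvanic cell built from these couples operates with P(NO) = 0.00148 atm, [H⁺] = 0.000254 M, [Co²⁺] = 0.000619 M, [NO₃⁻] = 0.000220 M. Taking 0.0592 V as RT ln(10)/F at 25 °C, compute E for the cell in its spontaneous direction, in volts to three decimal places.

+0.995 V

NO₃⁻/NO is the cathode (higher E°), Co²⁺/Co the anode: E°cell = +0.96 − (-0.24) = +1.20 V, n = 6.
Overall: 2 NO₃⁻(aq) + 8 H⁺(aq) + 3 Co(s) → 2 NO(g) + 4 H₂O(l) + 3 Co²⁺(aq)
Q = P(NO)^2·[Co²⁺]^3 / ([NO₃⁻]^2·[H⁺]^8); log Q = 20.792.
E = E° − (0.0592/n) log Q = +1.20 − (0.0592/6)(20.792) = +0.995 V.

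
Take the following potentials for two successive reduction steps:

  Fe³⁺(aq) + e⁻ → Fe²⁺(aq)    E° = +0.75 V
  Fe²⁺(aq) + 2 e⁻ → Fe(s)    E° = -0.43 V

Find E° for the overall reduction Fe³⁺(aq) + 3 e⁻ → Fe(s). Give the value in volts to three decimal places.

Adding the free-energy changes (−nFE°) of the two steps gives −n₃FE°₃ = −n₁FE°₁ − n₂FE°₂.
E°₃ = (1×+0.75 + 2×-0.43) / 3 = (-0.110) / 3 = -0.037 V.

-0.037 V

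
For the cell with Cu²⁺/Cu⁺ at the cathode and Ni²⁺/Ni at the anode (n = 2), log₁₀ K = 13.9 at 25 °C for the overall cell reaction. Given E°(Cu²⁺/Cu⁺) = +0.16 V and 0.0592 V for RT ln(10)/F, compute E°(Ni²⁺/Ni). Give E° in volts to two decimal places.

-0.25 V

E°cell = (0.0592/n)·log K = (0.0592/2)(13.9) = +0.411 V.
Since Cu²⁺/Cu⁺ is the cathode and Ni²⁺/Ni the anode, E°cell = E°(Cu²⁺/Cu⁺) − E°(Ni²⁺/Ni).
So E°(Ni²⁺/Ni) = E°(Cu²⁺/Cu⁺) − E°cell = (+0.16) − (+0.411) = -0.25 V.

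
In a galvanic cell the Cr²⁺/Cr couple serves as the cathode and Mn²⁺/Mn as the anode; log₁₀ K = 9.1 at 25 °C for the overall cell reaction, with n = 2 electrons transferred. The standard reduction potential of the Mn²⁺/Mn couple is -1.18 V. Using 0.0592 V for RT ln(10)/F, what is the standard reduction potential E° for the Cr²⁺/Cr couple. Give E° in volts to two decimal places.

-0.91 V

E°cell = (0.0592/n)·log K = (0.0592/2)(9.1) = +0.269 V.
Since Cr²⁺/Cr is the cathode and Mn²⁺/Mn the anode, E°cell = E°(Cr²⁺/Cr) − E°(Mn²⁺/Mn).
So E°(Cr²⁺/Cr) = E°cell + E°(Mn²⁺/Mn) = +0.269 + (-1.18) = -0.91 V.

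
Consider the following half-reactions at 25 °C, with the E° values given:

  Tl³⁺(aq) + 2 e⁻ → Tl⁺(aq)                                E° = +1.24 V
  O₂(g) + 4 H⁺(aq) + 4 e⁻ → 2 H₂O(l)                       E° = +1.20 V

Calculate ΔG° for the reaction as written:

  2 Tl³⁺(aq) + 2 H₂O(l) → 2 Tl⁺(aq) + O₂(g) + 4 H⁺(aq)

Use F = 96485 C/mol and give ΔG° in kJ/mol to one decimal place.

-15.4 kJ/mol

As written, Tl³⁺/Tl⁺ is reduced (cathode) and O₂/H₂O is oxidised (anode), so E°cell = (+1.24) − (+1.20) = +0.04 V.
Balancing electrons gives n = 4.
ΔG° = −nFE° = −(4)(96485)(+0.04) = -15,438 J = -15.4 kJ/mol.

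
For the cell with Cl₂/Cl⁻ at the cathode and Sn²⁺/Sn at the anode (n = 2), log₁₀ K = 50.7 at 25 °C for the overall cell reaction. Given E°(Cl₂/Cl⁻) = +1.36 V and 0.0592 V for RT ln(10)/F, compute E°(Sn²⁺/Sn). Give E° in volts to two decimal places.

E°cell = (0.0592/n)·log K = (0.0592/2)(50.7) = +1.501 V.
Since Cl₂/Cl⁻ is the cathode and Sn²⁺/Sn the anode, E°cell = E°(Cl₂/Cl⁻) − E°(Sn²⁺/Sn).
So E°(Sn²⁺/Sn) = E°(Cl₂/Cl⁻) − E°cell = (+1.36) − (+1.501) = -0.14 V.

-0.14 V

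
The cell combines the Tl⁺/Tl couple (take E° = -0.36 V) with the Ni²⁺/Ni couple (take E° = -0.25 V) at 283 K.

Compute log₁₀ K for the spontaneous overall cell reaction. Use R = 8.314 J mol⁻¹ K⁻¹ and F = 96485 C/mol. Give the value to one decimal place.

3.9

Cathode: Ni²⁺/Ni; anode: Tl⁺/Tl. E°cell = (-0.25) − (-0.36) = +0.11 V, with n = 2.
ΔG° = −nFE° = −RT ln K, so ln K = nFE°/(RT) = (2)(96485)(+0.11) / ((8.314)(283)) = 9.022.
log₁₀ K = 9.022 / ln 10 = 3.9.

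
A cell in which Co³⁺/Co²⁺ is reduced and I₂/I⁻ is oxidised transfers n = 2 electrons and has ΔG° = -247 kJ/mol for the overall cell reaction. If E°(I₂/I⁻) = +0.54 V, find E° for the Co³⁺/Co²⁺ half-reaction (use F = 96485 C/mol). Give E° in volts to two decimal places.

+1.82 V

E°cell = −ΔG°/(nF) = −(-247×10³)/((2)(96485)) = +1.280 V.
Since Co³⁺/Co²⁺ is the cathode and I₂/I⁻ the anode, E°cell = E°(Co³⁺/Co²⁺) − E°(I₂/I⁻).
So E°(Co³⁺/Co²⁺) = E°cell + E°(I₂/I⁻) = +1.280 + (+0.54) = +1.82 V.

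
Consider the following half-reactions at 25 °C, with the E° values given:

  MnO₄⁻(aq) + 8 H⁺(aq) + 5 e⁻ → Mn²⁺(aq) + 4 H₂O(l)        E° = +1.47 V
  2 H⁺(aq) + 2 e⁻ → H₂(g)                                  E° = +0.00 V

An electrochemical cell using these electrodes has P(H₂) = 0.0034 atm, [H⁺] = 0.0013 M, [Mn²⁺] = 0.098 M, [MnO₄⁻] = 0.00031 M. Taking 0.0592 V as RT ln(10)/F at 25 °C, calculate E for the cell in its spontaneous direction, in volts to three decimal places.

MnO₄⁻/Mn²⁺ is the cathode (higher E°), H⁺/H₂ the anode: E°cell = +1.47 − (+0.00) = +1.47 V, n = 10.
Overall: 2 MnO₄⁻(aq) + 6 H⁺(aq) + 5 H₂(g) → 2 Mn²⁺(aq) + 8 H₂O(l)
Q = [Mn²⁺]^2 / ([MnO₄⁻]^2·[H⁺]^6·P(H₂)^5); log Q = 34.659.
E = E° − (0.0592/n) log Q = +1.47 − (0.0592/10)(34.659) = +1.265 V.

+1.265 V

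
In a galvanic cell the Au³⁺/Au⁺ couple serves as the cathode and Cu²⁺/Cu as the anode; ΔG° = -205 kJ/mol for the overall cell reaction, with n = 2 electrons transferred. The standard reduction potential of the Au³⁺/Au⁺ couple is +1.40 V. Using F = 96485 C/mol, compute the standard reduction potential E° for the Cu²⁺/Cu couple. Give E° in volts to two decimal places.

+0.34 V

E°cell = −ΔG°/(nF) = −(-205×10³)/((2)(96485)) = +1.062 V.
Since Au³⁺/Au⁺ is the cathode and Cu²⁺/Cu the anode, E°cell = E°(Au³⁺/Au⁺) − E°(Cu²⁺/Cu).
So E°(Cu²⁺/Cu) = E°(Au³⁺/Au⁺) − E°cell = (+1.40) − (+1.062) = +0.34 V.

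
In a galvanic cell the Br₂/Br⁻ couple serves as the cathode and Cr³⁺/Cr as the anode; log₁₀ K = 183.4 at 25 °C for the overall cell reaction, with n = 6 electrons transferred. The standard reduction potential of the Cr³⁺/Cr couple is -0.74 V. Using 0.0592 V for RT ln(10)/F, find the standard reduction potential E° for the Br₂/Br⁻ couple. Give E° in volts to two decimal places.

E°cell = (0.0592/n)·log K = (0.0592/6)(183.4) = +1.810 V.
Since Br₂/Br⁻ is the cathode and Cr³⁺/Cr the anode, E°cell = E°(Br₂/Br⁻) − E°(Cr³⁺/Cr).
So E°(Br₂/Br⁻) = E°cell + E°(Cr³⁺/Cr) = +1.810 + (-0.74) = +1.07 V.

+1.07 V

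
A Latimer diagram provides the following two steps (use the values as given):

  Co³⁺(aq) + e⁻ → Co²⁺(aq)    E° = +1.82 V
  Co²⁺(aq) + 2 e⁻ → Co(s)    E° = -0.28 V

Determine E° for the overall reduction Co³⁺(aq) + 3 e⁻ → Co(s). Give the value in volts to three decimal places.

Standard free energies of sequential steps add: ΔG°₃ = ΔG°₁ + ΔG°₂, so n₃E°₃ = n₁E°₁ + n₂E°₂.
E°₃ = (1×+1.82 + 2×-0.28) / 3 = (+1.260) / 3 = +0.420 V.

+0.420 V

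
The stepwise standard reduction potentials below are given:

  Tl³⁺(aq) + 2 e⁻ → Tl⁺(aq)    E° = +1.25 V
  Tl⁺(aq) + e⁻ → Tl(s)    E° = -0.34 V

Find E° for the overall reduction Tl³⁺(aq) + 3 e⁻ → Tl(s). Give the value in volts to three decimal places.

+0.720 V

Adding the free-energy changes (−nFE°) of the two steps gives −n₃FE°₃ = −n₁FE°₁ − n₂FE°₂.
E°₃ = (2×+1.25 + 1×-0.34) / 3 = (+2.160) / 3 = +0.720 V.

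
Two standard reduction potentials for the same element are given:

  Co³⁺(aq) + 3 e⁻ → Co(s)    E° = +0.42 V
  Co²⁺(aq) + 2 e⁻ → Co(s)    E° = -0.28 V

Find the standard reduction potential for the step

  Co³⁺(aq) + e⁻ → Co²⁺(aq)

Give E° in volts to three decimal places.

+1.820 V

Sequential free energies add, so n₃E°₃ = n₁E°₁ + n₂E°₂.
With n₃ = 3, and the known step contributing 2×(-0.28) V, the unknown satisfies 1·E° = 3×(+0.42) − 2×(-0.28) = +1.820.
E° = +1.820 / 1 = +1.820 V.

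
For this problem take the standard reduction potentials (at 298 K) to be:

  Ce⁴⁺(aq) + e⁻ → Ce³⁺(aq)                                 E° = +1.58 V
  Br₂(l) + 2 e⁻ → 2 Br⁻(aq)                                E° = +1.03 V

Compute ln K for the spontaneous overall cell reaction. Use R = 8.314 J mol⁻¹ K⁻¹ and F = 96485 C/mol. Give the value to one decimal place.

Cathode: Ce⁴⁺/Ce³⁺; anode: Br₂/Br⁻. E°cell = (+1.58) − (+1.03) = +0.55 V, with n = 2.
ΔG° = −nFE° = −RT ln K, so ln K = nFE°/(RT) = (2)(96485)(+0.55) / ((8.314)(298)) = 42.838.

42.8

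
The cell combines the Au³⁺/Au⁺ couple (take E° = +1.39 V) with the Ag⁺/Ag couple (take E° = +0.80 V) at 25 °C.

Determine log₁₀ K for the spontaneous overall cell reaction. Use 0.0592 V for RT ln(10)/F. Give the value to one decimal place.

19.9

Cathode: Au³⁺/Au⁺; anode: Ag⁺/Ag. E°cell = +0.59 V, n = 2.
log K = nE°cell / 0.0592 = (2)(+0.59) / 0.0592 = 19.9.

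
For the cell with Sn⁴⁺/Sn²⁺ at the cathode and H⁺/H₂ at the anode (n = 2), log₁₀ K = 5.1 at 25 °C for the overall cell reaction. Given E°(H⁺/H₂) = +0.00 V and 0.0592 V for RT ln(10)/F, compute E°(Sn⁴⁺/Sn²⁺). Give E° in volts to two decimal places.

+0.15 V

E°cell = (0.0592/n)·log K = (0.0592/2)(5.1) = +0.151 V.
Since Sn⁴⁺/Sn²⁺ is the cathode and H⁺/H₂ the anode, E°cell = E°(Sn⁴⁺/Sn²⁺) − E°(H⁺/H₂).
So E°(Sn⁴⁺/Sn²⁺) = E°cell + E°(H⁺/H₂) = +0.151 + (+0.00) = +0.15 V.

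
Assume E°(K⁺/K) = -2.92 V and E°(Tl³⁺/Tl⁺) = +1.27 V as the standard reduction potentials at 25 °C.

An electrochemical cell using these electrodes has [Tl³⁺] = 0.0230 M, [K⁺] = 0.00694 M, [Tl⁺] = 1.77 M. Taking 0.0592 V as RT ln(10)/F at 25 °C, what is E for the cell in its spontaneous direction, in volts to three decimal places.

+4.262 V

Tl³⁺/Tl⁺ is the cathode (higher E°), K⁺/K the anode: E°cell = +1.27 − (-2.92) = +4.19 V, n = 2.
Overall: Tl³⁺(aq) + 2 K(s) → Tl⁺(aq) + 2 K⁺(aq)
Q = [Tl⁺]·[K⁺]^2 / ([Tl³⁺]); log Q = -2.431.
E = E° − (0.0592/n) log Q = +4.19 − (0.0592/2)(-2.431) = +4.262 V.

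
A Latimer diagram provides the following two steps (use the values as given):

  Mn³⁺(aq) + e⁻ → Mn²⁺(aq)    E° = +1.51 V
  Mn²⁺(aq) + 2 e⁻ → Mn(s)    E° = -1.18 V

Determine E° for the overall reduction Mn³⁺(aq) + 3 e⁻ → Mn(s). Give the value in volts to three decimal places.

-0.283 V

Standard free energies of sequential steps add: ΔG°₃ = ΔG°₁ + ΔG°₂, so n₃E°₃ = n₁E°₁ + n₂E°₂.
E°₃ = (1×+1.51 + 2×-1.18) / 3 = (-0.850) / 3 = -0.283 V.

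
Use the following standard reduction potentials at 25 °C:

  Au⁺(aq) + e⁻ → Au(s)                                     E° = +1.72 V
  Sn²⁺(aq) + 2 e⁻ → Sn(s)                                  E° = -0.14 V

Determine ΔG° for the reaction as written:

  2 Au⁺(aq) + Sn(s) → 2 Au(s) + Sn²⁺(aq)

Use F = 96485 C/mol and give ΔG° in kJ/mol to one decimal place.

As written, Au⁺/Au is reduced (cathode) and Sn²⁺/Sn is oxidised (anode), so E°cell = (+1.72) − (-0.14) = +1.86 V.
Balancing electrons gives n = 2.
ΔG° = −nFE° = −(2)(96485)(+1.86) = -358,924 J = -358.9 kJ/mol.

-358.9 kJ/mol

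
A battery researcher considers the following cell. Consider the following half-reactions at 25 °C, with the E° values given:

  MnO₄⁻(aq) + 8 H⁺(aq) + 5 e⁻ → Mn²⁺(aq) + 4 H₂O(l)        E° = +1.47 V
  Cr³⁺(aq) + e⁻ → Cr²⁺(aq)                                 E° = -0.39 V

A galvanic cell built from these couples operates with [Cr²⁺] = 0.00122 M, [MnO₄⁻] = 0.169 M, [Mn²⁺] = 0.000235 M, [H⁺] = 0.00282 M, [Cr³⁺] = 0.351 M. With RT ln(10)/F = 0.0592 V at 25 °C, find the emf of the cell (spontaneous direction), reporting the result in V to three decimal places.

+1.507 V

MnO₄⁻/Mn²⁺ is the cathode (higher E°), Cr³⁺/Cr²⁺ the anode: E°cell = +1.47 − (-0.39) = +1.86 V, n = 5.
Overall: MnO₄⁻(aq) + 8 H⁺(aq) + 5 Cr²⁺(aq) → Mn²⁺(aq) + 4 H₂O(l) + 5 Cr³⁺(aq)
Q = [Mn²⁺]·[Cr³⁺]^5 / ([MnO₄⁻]·[H⁺]^8·[Cr²⁺]^5); log Q = 29.836.
E = E° − (0.0592/n) log Q = +1.86 − (0.0592/5)(29.836) = +1.507 V.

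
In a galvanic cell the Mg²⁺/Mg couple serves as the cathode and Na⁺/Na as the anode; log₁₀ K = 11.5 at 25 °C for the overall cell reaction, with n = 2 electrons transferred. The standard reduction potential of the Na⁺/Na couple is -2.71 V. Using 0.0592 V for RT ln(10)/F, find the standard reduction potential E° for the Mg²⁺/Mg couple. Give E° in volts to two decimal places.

E°cell = (0.0592/n)·log K = (0.0592/2)(11.5) = +0.340 V.
Since Mg²⁺/Mg is the cathode and Na⁺/Na the anode, E°cell = E°(Mg²⁺/Mg) − E°(Na⁺/Na).
So E°(Mg²⁺/Mg) = E°cell + E°(Na⁺/Na) = +0.340 + (-2.71) = -2.37 V.

-2.37 V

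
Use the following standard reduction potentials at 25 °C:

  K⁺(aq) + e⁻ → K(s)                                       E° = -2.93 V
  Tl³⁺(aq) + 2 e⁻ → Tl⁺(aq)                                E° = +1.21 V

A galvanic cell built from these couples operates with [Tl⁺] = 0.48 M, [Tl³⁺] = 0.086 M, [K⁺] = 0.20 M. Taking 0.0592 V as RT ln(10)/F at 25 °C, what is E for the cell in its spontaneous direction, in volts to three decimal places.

Tl³⁺/Tl⁺ is the cathode (higher E°), K⁺/K the anode: E°cell = +1.21 − (-2.93) = +4.14 V, n = 2.
Overall: Tl³⁺(aq) + 2 K(s) → Tl⁺(aq) + 2 K⁺(aq)
Q = [Tl⁺]·[K⁺]^2 / ([Tl³⁺]); log Q = -0.651.
E = E° − (0.0592/n) log Q = +4.14 − (0.0592/2)(-0.651) = +4.159 V.

+4.159 V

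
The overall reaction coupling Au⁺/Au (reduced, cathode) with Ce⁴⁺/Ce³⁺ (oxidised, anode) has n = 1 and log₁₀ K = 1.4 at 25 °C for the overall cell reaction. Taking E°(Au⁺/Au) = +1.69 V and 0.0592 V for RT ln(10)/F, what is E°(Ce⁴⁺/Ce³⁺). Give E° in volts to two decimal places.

+1.61 V

E°cell = (0.0592/n)·log K = (0.0592/1)(1.4) = +0.083 V.
Since Au⁺/Au is the cathode and Ce⁴⁺/Ce³⁺ the anode, E°cell = E°(Au⁺/Au) − E°(Ce⁴⁺/Ce³⁺).
So E°(Ce⁴⁺/Ce³⁺) = E°(Au⁺/Au) − E°cell = (+1.69) − (+0.083) = +1.61 V.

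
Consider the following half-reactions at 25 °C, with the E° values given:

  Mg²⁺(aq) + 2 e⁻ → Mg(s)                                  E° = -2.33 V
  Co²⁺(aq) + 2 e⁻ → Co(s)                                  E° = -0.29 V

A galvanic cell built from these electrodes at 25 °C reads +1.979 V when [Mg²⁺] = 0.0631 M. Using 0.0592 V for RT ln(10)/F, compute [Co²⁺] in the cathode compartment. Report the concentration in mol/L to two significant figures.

0.00055 M

Co²⁺/Co is the cathode, Mg²⁺/Mg the anode: E°cell = +2.04 V, n = 2.
Overall reaction: Co²⁺(aq) + Mg(s) → Co(s) + Mg²⁺(aq); Q = [Mg²⁺]^1/[Co²⁺]^1.
From E = E° − (0.0592/n) log Q: log Q = (E° − E)·n/0.0592 = (+2.04 − (+1.979))·2/0.0592 = 2.0608.
So 1·log[Co²⁺] = 1·log(0.0631) − log Q = -1.2000 − (2.0608) = -3.2608; [Co²⁺] = 10^(-3.2608) ≈ 0.00055 M.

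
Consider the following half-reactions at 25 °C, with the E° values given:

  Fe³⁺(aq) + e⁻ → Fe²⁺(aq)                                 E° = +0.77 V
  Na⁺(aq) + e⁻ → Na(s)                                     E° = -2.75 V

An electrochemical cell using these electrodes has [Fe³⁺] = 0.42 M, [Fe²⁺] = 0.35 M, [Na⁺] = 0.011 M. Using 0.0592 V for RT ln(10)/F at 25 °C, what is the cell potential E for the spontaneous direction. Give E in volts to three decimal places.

+3.641 V

Fe³⁺/Fe²⁺ is the cathode (higher E°), Na⁺/Na the anode: E°cell = +0.77 − (-2.75) = +3.52 V, n = 1.
Overall: Fe³⁺(aq) + Na(s) → Fe²⁺(aq) + Na⁺(aq)
Q = [Fe²⁺]·[Na⁺] / ([Fe³⁺]); log Q = -2.038.
E = E° − (0.0592/n) log Q = +3.52 − (0.0592/1)(-2.038) = +3.641 V.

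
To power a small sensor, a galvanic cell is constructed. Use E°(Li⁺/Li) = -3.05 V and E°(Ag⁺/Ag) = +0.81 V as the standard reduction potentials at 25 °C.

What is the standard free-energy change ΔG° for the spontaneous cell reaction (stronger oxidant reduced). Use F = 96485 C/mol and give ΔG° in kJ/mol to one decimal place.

-372.4 kJ/mol

Ag⁺/Ag (E° = +0.81 V) is the cathode; Li⁺/Li (E° = -3.05 V) is the anode, so E°cell = +3.86 V.
Balancing electrons gives n = 1 (lcm of 1 and 1).
ΔG° = −nFE° = −(1)(96485)(+3.86) = -372,432 J = -372.4 kJ/mol.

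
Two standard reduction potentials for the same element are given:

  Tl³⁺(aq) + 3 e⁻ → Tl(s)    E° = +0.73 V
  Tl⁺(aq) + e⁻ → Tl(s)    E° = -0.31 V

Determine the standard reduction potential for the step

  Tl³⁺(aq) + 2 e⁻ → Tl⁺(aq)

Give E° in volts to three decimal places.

+1.250 V

Sequential free energies add, so n₃E°₃ = n₁E°₁ + n₂E°₂.
With n₃ = 3, and the known step contributing 1×(-0.31) V, the unknown satisfies 2·E° = 3×(+0.73) − 1×(-0.31) = +2.500.
E° = +2.500 / 2 = +1.250 V.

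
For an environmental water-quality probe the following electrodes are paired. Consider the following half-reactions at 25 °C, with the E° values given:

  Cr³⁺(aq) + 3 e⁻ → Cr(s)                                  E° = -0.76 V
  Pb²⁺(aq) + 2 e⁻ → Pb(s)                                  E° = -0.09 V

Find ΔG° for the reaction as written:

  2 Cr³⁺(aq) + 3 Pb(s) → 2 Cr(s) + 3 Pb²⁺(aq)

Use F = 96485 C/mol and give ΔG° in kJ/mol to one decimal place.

As written, Cr³⁺/Cr is reduced (cathode) and Pb²⁺/Pb is oxidised (anode), so E°cell = (-0.76) − (-0.09) = -0.67 V.
Balancing electrons gives n = 6.
ΔG° = −nFE° = −(6)(96485)(-0.67) = 387,870 J = +387.9 kJ/mol.

+387.9 kJ/mol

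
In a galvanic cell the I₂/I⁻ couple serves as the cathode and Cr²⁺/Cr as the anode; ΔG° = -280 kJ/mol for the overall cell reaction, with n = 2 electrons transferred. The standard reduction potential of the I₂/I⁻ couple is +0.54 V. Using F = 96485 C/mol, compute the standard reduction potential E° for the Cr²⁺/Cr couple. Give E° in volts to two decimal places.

E°cell = −ΔG°/(nF) = −(-280×10³)/((2)(96485)) = +1.451 V.
Since I₂/I⁻ is the cathode and Cr²⁺/Cr the anode, E°cell = E°(I₂/I⁻) − E°(Cr²⁺/Cr).
So E°(Cr²⁺/Cr) = E°(I₂/I⁻) − E°cell = (+0.54) − (+1.451) = -0.91 V.

-0.91 V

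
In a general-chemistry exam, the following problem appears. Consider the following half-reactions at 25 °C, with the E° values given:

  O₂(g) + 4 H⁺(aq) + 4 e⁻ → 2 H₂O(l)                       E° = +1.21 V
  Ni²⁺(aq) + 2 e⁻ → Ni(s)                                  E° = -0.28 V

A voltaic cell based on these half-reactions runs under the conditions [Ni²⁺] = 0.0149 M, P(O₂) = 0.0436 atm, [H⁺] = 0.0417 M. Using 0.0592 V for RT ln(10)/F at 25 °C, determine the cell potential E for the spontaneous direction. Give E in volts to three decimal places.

O₂/H₂O is the cathode (higher E°), Ni²⁺/Ni the anode: E°cell = +1.21 − (-0.28) = +1.49 V, n = 4.
Overall: O₂(g) + 4 H⁺(aq) + 2 Ni(s) → 2 H₂O(l) + 2 Ni²⁺(aq)
Q = [Ni²⁺]^2 / (P(O₂)·[H⁺]^4); log Q = 3.226.
E = E° − (0.0592/n) log Q = +1.49 − (0.0592/4)(3.226) = +1.442 V.

+1.442 V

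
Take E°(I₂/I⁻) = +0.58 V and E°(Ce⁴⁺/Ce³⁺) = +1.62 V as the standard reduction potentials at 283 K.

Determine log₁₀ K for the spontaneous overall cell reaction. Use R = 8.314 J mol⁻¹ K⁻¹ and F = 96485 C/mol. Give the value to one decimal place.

Cathode: Ce⁴⁺/Ce³⁺; anode: I₂/I⁻. E°cell = (+1.62) − (+0.58) = +1.04 V, with n = 2.
ΔG° = −nFE° = −RT ln K, so ln K = nFE°/(RT) = (2)(96485)(+1.04) / ((8.314)(283)) = 85.296.
log₁₀ K = 85.296 / ln 10 = 37.0.

37.0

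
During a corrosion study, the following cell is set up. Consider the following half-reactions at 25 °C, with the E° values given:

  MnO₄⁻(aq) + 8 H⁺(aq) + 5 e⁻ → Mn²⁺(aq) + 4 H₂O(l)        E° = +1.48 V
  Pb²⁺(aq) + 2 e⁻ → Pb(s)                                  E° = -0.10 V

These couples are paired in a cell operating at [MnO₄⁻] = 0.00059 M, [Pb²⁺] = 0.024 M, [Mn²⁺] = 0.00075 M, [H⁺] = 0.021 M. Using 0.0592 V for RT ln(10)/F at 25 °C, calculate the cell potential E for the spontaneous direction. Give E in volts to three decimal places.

+1.468 V

MnO₄⁻/Mn²⁺ is the cathode (higher E°), Pb²⁺/Pb the anode: E°cell = +1.48 − (-0.10) = +1.58 V, n = 10.
Overall: 2 MnO₄⁻(aq) + 16 H⁺(aq) + 5 Pb(s) → 2 Mn²⁺(aq) + 8 H₂O(l) + 5 Pb²⁺(aq)
Q = [Mn²⁺]^2·[Pb²⁺]^5 / ([MnO₄⁻]^2·[H⁺]^16); log Q = 18.954.
E = E° − (0.0592/n) log Q = +1.58 − (0.0592/10)(18.954) = +1.468 V.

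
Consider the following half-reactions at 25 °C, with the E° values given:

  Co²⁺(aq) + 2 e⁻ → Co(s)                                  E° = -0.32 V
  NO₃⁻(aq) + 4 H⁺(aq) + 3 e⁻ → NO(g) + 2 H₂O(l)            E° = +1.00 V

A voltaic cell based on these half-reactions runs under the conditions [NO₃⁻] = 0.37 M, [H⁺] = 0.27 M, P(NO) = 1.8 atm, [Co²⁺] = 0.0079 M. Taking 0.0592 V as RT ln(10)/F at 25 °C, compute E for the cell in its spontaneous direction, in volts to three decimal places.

NO₃⁻/NO is the cathode (higher E°), Co²⁺/Co the anode: E°cell = +1.00 − (-0.32) = +1.32 V, n = 6.
Overall: 2 NO₃⁻(aq) + 8 H⁺(aq) + 3 Co(s) → 2 NO(g) + 4 H₂O(l) + 3 Co²⁺(aq)
Q = P(NO)^2·[Co²⁺]^3 / ([NO₃⁻]^2·[H⁺]^8); log Q = -0.384.
E = E° − (0.0592/n) log Q = +1.32 − (0.0592/6)(-0.384) = +1.324 V.

+1.324 V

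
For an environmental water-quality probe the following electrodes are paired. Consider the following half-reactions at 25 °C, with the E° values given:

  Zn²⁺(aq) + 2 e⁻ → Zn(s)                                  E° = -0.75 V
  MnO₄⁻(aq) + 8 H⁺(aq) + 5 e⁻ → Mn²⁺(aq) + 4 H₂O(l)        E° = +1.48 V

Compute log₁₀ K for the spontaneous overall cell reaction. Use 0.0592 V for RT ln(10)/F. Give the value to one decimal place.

Cathode: MnO₄⁻/Mn²⁺; anode: Zn²⁺/Zn. E°cell = +2.23 V, n = 10.
log K = nE°cell / 0.0592 = (10)(+2.23) / 0.0592 = 376.7.

376.7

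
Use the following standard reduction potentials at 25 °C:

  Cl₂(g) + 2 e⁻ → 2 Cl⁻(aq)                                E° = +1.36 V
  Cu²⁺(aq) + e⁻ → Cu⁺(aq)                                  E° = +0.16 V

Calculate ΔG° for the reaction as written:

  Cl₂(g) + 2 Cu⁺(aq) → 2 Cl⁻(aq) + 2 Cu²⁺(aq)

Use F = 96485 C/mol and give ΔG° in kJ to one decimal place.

As written, Cl₂/Cl⁻ is reduced (cathode) and Cu²⁺/Cu⁺ is oxidised (anode), so E°cell = (+1.36) − (+0.16) = +1.20 V.
Balancing electrons gives n = 2.
ΔG° = −nFE° = −(2)(96485)(+1.20) = -231,564 J = -231.6 kJ.

-231.6 kJ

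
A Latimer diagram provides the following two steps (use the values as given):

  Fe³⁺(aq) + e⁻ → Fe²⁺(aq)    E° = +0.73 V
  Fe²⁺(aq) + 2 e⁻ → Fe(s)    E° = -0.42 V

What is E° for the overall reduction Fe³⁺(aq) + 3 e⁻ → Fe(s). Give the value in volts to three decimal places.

-0.037 V

Adding the free-energy changes (−nFE°) of the two steps gives −n₃FE°₃ = −n₁FE°₁ − n₂FE°₂.
E°₃ = (1×+0.73 + 2×-0.42) / 3 = (-0.110) / 3 = -0.037 V.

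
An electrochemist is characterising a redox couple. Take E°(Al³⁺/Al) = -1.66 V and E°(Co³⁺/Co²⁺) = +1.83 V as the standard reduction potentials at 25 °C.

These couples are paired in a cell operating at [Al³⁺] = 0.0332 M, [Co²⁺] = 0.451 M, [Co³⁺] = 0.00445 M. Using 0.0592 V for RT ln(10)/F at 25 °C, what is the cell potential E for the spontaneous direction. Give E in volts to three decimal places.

+3.400 V

Co³⁺/Co²⁺ is the cathode (higher E°), Al³⁺/Al the anode: E°cell = +1.83 − (-1.66) = +3.49 V, n = 3.
Overall: 3 Co³⁺(aq) + Al(s) → 3 Co²⁺(aq) + Al³⁺(aq)
Q = [Co²⁺]^3·[Al³⁺] / ([Co³⁺]^3); log Q = 4.539.
E = E° − (0.0592/n) log Q = +3.49 − (0.0592/3)(4.539) = +3.400 V.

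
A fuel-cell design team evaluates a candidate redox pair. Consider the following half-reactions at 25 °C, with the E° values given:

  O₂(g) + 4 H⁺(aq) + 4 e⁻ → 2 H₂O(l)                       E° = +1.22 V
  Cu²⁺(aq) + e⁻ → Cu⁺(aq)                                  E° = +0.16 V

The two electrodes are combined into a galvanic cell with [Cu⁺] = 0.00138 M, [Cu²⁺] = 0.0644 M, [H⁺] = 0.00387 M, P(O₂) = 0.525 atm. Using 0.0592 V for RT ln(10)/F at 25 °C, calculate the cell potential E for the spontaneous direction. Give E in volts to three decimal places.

+0.814 V

O₂/H₂O is the cathode (higher E°), Cu²⁺/Cu⁺ the anode: E°cell = +1.22 − (+0.16) = +1.06 V, n = 4.
Overall: O₂(g) + 4 H⁺(aq) + 4 Cu⁺(aq) → 2 H₂O(l) + 4 Cu²⁺(aq)
Q = [Cu²⁺]^4 / (P(O₂)·[H⁺]^4·[Cu⁺]^4); log Q = 16.605.
E = E° − (0.0592/n) log Q = +1.06 − (0.0592/4)(16.605) = +0.814 V.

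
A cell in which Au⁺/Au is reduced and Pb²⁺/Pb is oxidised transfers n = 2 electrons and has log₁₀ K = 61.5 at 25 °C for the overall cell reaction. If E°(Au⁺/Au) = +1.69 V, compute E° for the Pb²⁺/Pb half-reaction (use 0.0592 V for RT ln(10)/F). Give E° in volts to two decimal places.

-0.13 V

E°cell = (0.0592/n)·log K = (0.0592/2)(61.5) = +1.820 V.
Since Au⁺/Au is the cathode and Pb²⁺/Pb the anode, E°cell = E°(Au⁺/Au) − E°(Pb²⁺/Pb).
So E°(Pb²⁺/Pb) = E°(Au⁺/Au) − E°cell = (+1.69) − (+1.820) = -0.13 V.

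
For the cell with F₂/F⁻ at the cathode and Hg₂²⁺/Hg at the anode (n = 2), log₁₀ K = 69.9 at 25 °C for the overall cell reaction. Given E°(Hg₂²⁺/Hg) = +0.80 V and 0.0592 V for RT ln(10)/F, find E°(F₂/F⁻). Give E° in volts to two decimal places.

E°cell = (0.0592/n)·log K = (0.0592/2)(69.9) = +2.069 V.
Since F₂/F⁻ is the cathode and Hg₂²⁺/Hg the anode, E°cell = E°(F₂/F⁻) − E°(Hg₂²⁺/Hg).
So E°(F₂/F⁻) = E°cell + E°(Hg₂²⁺/Hg) = +2.069 + (+0.80) = +2.87 V.

+2.87 V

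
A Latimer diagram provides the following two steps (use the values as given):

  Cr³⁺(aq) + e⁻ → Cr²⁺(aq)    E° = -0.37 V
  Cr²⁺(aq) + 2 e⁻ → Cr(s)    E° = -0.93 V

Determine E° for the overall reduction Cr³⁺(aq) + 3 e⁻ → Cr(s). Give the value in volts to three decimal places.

-0.743 V

Since ΔG° = −nFE° is additive over sequential reductions, n₃E°₃ = n₁E°₁ + n₂E°₂.
E°₃ = (1×-0.37 + 2×-0.93) / 3 = (-2.230) / 3 = -0.743 V.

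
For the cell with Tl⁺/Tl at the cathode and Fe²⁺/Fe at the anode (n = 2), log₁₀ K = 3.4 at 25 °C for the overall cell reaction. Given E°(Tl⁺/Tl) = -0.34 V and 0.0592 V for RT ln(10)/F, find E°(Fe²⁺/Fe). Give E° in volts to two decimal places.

-0.44 V

E°cell = (0.0592/n)·log K = (0.0592/2)(3.4) = +0.101 V.
Since Tl⁺/Tl is the cathode and Fe²⁺/Fe the anode, E°cell = E°(Tl⁺/Tl) − E°(Fe²⁺/Fe).
So E°(Fe²⁺/Fe) = E°(Tl⁺/Tl) − E°cell = (-0.34) − (+0.101) = -0.44 V.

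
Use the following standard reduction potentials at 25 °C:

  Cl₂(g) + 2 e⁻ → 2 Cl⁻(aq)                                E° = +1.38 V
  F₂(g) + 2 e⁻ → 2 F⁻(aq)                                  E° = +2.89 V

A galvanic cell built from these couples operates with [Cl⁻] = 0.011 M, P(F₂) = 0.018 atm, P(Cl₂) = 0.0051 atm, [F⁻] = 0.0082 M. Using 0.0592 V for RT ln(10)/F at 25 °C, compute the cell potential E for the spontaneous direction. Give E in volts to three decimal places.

F₂/F⁻ is the cathode (higher E°), Cl₂/Cl⁻ the anode: E°cell = +2.89 − (+1.38) = +1.51 V, n = 2.
Overall: F₂(g) + 2 Cl⁻(aq) → 2 F⁻(aq) + Cl₂(g)
Q = [F⁻]^2·P(Cl₂) / (P(F₂)·[Cl⁻]^2); log Q = -0.803.
E = E° − (0.0592/n) log Q = +1.51 − (0.0592/2)(-0.803) = +1.534 V.

+1.534 V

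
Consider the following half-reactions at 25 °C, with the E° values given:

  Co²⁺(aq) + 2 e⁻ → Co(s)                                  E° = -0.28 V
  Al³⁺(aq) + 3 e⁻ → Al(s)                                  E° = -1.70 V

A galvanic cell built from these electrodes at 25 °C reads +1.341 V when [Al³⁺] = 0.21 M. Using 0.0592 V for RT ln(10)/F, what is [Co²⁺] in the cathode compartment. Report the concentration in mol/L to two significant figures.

Co²⁺/Co is the cathode, Al³⁺/Al the anode: E°cell = +1.42 V, n = 6.
Overall reaction: 3 Co²⁺(aq) + 2 Al(s) → 3 Co(s) + 2 Al³⁺(aq); Q = [Al³⁺]^2/[Co²⁺]^3.
From E = E° − (0.0592/n) log Q: log Q = (E° − E)·n/0.0592 = (+1.42 − (+1.341))·6/0.0592 = 8.0068.
So 3·log[Co²⁺] = 2·log(0.21) − log Q = -1.3556 − (8.0068) = -9.3624; log[Co²⁺] = -9.3624 / 3 = -3.1208; [Co²⁺] = 10^(-3.1208) ≈ 0.00076 M.

0.00076 M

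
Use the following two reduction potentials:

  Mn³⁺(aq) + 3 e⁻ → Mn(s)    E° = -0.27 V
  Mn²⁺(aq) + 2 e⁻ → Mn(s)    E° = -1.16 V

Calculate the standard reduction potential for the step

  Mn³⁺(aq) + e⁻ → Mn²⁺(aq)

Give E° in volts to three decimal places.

+1.510 V

Sequential free energies add, so n₃E°₃ = n₁E°₁ + n₂E°₂.
With n₃ = 3, and the known step contributing 2×(-1.16) V, the unknown satisfies 1·E° = 3×(-0.27) − 2×(-1.16) = +1.510.
E° = +1.510 / 1 = +1.510 V.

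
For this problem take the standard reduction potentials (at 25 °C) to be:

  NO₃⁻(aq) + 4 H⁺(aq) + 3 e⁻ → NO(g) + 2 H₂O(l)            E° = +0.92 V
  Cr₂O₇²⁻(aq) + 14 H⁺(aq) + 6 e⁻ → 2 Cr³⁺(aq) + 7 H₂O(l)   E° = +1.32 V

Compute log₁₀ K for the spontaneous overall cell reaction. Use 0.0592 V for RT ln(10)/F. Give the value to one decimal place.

40.5

Cathode: Cr₂O₇²⁻/Cr³⁺; anode: NO₃⁻/NO. E°cell = +0.40 V, n = 6.
log K = nE°cell / 0.0592 = (6)(+0.40) / 0.0592 = 40.5.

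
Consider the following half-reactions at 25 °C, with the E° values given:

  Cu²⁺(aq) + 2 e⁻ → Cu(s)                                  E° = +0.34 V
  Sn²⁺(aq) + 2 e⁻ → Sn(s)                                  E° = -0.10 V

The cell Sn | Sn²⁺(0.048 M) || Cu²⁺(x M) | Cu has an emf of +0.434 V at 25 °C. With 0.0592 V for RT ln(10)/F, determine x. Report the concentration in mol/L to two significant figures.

Cu²⁺/Cu is the cathode, Sn²⁺/Sn the anode: E°cell = +0.44 V, n = 2.
Overall reaction: Cu²⁺(aq) + Sn(s) → Cu(s) + Sn²⁺(aq); Q = [Sn²⁺]^1/[Cu²⁺]^1.
From E = E° − (0.0592/n) log Q: log Q = (E° − E)·n/0.0592 = (+0.44 − (+0.434))·2/0.0592 = 0.2027.
So 1·log[Cu²⁺] = 1·log(0.048) − log Q = -1.3188 − (0.2027) = -1.5215; [Cu²⁺] = 10^(-1.5215) ≈ 0.030 M.

0.030 M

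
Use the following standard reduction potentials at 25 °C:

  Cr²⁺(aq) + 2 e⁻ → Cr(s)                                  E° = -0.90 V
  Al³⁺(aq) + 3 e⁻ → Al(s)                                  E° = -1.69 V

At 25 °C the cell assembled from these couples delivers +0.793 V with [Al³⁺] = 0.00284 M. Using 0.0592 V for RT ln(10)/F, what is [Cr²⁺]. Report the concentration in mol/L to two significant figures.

Cr²⁺/Cr is the cathode, Al³⁺/Al the anode: E°cell = +0.79 V, n = 6.
Overall reaction: 3 Cr²⁺(aq) + 2 Al(s) → 3 Cr(s) + 2 Al³⁺(aq); Q = [Al³⁺]^2/[Cr²⁺]^3.
From E = E° − (0.0592/n) log Q: log Q = (E° − E)·n/0.0592 = (+0.79 − (+0.793))·6/0.0592 = -0.3041.
So 3·log[Cr²⁺] = 2·log(0.00284) − log Q = -5.0934 − (-0.3041) = -4.7893; log[Cr²⁺] = -4.7893 / 3 = -1.5964; [Cr²⁺] = 10^(-1.5964) ≈ 0.025 M.

0.025 M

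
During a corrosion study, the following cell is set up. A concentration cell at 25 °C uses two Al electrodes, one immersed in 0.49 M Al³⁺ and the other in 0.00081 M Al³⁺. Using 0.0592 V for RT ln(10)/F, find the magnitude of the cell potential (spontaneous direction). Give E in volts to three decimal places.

For a concentration cell E°cell = 0. The 0.49 M side is the cathode (reduction is favoured where [Al³⁺] is higher).
With n = 3, E = −(0.0592/3) log([Al³⁺]ₐₙ/[Al³⁺]꜀ₐₜ) = −(0.0592/3) log(0.00081/0.49) = −(0.0592/3)(-2.782) = +0.055 V.

+0.055 V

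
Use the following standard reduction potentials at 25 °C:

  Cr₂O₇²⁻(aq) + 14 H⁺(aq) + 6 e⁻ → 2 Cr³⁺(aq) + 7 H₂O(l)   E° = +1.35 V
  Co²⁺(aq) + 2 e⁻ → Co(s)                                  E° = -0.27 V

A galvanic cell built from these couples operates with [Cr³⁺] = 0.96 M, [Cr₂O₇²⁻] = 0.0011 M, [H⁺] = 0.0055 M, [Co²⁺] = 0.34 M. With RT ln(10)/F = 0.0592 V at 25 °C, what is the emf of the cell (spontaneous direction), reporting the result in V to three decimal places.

+1.293 V

Cr₂O₇²⁻/Cr³⁺ is the cathode (higher E°), Co²⁺/Co the anode: E°cell = +1.35 − (-0.27) = +1.62 V, n = 6.
Overall: Cr₂O₇²⁻(aq) + 14 H⁺(aq) + 3 Co(s) → 2 Cr³⁺(aq) + 7 H₂O(l) + 3 Co²⁺(aq)
Q = [Cr³⁺]^2·[Co²⁺]^3 / ([Cr₂O₇²⁻]·[H⁺]^14); log Q = 33.153.
E = E° − (0.0592/n) log Q = +1.62 − (0.0592/6)(33.153) = +1.293 V.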